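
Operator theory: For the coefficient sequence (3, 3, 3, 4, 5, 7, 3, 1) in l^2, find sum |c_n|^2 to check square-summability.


sum |c_n|^2 = 3^2 + 3^2 + 3^2 + 4^2 + 5^2 + 7^2 + 3^2 + 1^2
= 9 + 9 + 9 + 16 + 25 + 49 + 9 + 1
= 127

127


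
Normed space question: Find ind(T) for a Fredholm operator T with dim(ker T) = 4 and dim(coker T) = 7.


The Fredholm index is defined as ind(T) = dim(ker T) - dim(coker T)
= 4 - 7
= -3

-3


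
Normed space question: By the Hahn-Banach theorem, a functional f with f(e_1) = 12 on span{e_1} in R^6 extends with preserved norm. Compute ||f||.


The norm of f is given by ||f|| = sup_{||x||=1} |f(x)|.
On span{e_1}, ||e_1|| = 1, so ||f|| = |f(e_1)| / ||e_1||
= |12| / 1 = 12.0000

12.0000


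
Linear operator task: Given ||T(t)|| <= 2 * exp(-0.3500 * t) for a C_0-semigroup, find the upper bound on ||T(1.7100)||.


||T(1.7100)|| <= 2 * exp(-0.3500 * 1.7100)
= 2 * exp(-0.5985)
= 2 * 0.5496
= 1.0993

1.0993


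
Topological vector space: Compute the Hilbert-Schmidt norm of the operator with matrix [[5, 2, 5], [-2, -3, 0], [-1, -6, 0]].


The Hilbert-Schmidt norm is sqrt(sum of squares of all entries).
Sum of squares = 5^2 + 2^2 + 5^2 + (-2)^2 + (-3)^2 + 0^2 + (-1)^2 + (-6)^2 + 0^2
= 25 + 4 + 25 + 4 + 9 + 0 + 1 + 36 + 0 = 104
||T||_HS = sqrt(104) = 10.1980

10.1980


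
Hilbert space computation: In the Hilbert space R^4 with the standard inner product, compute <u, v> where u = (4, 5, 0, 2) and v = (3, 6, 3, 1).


Computing the standard inner product <u, v> = sum u_i * v_i
= 4*3 + 5*6 + 0*3 + 2*1
= 12 + 30 + 0 + 2
= 44

44


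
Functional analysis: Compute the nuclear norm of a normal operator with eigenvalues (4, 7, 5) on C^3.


For a normal operator, singular values equal |eigenvalues|.
Trace norm = sum |lambda_i| = 4 + 7 + 5
= 16

16


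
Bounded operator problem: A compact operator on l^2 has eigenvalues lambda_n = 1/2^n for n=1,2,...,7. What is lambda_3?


The eigenvalue formula gives lambda_3 = 1/2^3
= 1/8
= 0.1250

0.1250


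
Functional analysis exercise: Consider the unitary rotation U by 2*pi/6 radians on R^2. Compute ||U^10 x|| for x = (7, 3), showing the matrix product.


U is a rotation by theta = 2*pi/6
U^10 = rotation by 10*theta = 20*pi/6 = 8*pi/6 (mod 2*pi)
cos(8*pi/6) = -0.5000, sin(8*pi/6) = -0.8660
U^10 x = (-0.5000 * 7 - -0.8660 * 3, -0.8660 * 7 + -0.5000 * 3)
= (-0.9019, -7.5622)
||U^10 x|| = sqrt((-0.9019)^2 + (-7.5622)^2) = sqrt(58.0000) = 7.6158

7.6158


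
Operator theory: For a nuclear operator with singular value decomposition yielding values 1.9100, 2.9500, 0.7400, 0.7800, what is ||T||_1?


The nuclear norm is the sum of all singular values.
||T||_1 = 1.9100 + 2.9500 + 0.7400 + 0.7800
= 6.3800

6.3800


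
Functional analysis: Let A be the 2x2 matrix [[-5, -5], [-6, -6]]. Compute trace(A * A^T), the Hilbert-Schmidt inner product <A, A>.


trace(A * A^T) = sum of squares of all entries
= (-5)^2 + (-5)^2 + (-6)^2 + (-6)^2
= 25 + 25 + 36 + 36
= 122

122


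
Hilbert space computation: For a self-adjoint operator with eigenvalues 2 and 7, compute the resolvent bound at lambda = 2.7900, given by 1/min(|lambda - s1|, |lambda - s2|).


dist(2.7900, {2, 7}) = min(|2.7900 - 2|, |2.7900 - 7|)
= min(0.7900, 4.2100) = 0.7900
Resolvent bound = 1/0.7900 = 1.2658

1.2658


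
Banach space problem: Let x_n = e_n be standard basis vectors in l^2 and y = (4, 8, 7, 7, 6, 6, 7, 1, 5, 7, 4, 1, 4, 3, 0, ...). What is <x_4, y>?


x_4 = e_4 is the standard basis vector with 1 in position 4.
<x_4, y> = y_4 = 7
As n -> infinity, <x_n, y> -> 0, confirming weak convergence of (x_n) to 0.

7


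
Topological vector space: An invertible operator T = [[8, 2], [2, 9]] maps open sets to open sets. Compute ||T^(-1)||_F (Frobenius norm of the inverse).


det(T) = 8*9 - 2*2 = 68
T^(-1) = (1/68) * [[9, -2], [-2, 8]] = [[0.1324, -0.0294], [-0.0294, 0.1176]]
||T^(-1)||_F^2 = 0.1324^2 + (-0.0294)^2 + (-0.0294)^2 + 0.1176^2 = 0.0331
||T^(-1)||_F = sqrt(0.0331) = 0.1819

0.1819


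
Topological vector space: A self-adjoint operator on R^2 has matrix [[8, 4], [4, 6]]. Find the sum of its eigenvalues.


For a self-adjoint (symmetric) matrix, the eigenvalues are real.
The sum of eigenvalues equals the trace of the matrix.
trace = 8 + 6 = 14

14


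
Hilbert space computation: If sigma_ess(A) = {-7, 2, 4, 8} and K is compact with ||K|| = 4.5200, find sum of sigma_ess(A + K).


By Weyl's theorem, the essential spectrum is invariant under compact perturbations.
sigma_ess(A + K) = sigma_ess(A) = {-7, 2, 4, 8}
Sum = -7 + 2 + 4 + 8 = 7

7


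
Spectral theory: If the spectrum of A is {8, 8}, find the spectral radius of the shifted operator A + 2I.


Spectrum of A + 2I = {10, 10}
Spectral radius = max |lambda| over the shifted spectrum
= max(10, 10) = 10

10


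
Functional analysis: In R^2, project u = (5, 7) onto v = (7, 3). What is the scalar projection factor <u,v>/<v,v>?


Computing <u,v> = 5*7 + 7*3 = 56
Computing <v,v> = 7^2 + 3^2 = 58
Projection coefficient = 56/58 = 0.9655

0.9655


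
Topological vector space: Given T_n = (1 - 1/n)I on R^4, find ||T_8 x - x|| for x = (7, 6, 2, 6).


T_8 x - x = (1 - 1/8)x - x = -x/8
||x|| = sqrt(125) = 11.1803
||T_8 x - x|| = ||x||/8 = 11.1803/8 = 1.3975

1.3975


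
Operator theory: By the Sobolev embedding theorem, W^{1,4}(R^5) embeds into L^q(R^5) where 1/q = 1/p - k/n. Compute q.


Using the Sobolev embedding formula: 1/q = 1/p - k/n
1/q = 1/4 - 1/5 = 1/20
q = 1/(1/20) = 20

20.0000


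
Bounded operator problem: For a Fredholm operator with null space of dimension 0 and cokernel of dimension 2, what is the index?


The Fredholm index is defined as ind(T) = dim(ker T) - dim(coker T)
= 0 - 2
= -2

-2


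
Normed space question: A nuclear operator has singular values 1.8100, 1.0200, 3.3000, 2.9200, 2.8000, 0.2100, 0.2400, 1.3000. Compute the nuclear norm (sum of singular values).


The nuclear norm is the sum of all singular values.
||T||_1 = 1.8100 + 1.0200 + 3.3000 + 2.9200 + 2.8000 + 0.2100 + 0.2400 + 1.3000
= 13.6000

13.6000


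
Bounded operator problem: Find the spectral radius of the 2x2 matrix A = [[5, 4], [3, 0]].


For a 2x2 matrix, eigenvalues satisfy lambda^2 - (trace)*lambda + det = 0
trace = 5 + 0 = 5
det = 5*0 - 4*3 = -12
discriminant = 5^2 - 4*(-12) = 73
spectral radius = max |eigenvalue| = 6.7720

6.7720


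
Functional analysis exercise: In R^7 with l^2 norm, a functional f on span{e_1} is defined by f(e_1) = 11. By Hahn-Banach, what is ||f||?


The norm of f is given by ||f|| = sup_{||x||=1} |f(x)|.
On span{e_1}, ||e_1|| = 1, so ||f|| = |f(e_1)| / ||e_1||
= |11| / 1 = 11.0000

11.0000


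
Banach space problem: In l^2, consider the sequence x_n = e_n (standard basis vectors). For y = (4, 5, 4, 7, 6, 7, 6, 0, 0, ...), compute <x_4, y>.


x_4 = e_4 is the standard basis vector with 1 in position 4.
<x_4, y> = y_4 = 7
As n -> infinity, <x_n, y> -> 0, confirming weak convergence of (x_n) to 0.

7


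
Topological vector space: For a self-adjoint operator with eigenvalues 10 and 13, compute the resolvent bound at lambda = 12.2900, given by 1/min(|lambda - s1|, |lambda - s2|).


dist(12.2900, {10, 13}) = min(|12.2900 - 10|, |12.2900 - 13|)
= min(2.2900, 0.7100) = 0.7100
Resolvent bound = 1/0.7100 = 1.4085

1.4085


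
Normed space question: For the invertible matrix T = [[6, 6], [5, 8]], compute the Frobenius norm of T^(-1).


det(T) = 6*8 - 6*5 = 18
T^(-1) = (1/18) * [[8, -6], [-5, 6]] = [[0.4444, -0.3333], [-0.2778, 0.3333]]
||T^(-1)||_F^2 = 0.4444^2 + (-0.3333)^2 + (-0.2778)^2 + 0.3333^2 = 0.4969
||T^(-1)||_F = sqrt(0.4969) = 0.7049

0.7049


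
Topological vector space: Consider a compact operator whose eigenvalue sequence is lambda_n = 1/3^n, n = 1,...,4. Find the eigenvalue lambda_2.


The eigenvalue formula gives lambda_2 = 1/3^2
= 1/9
= 0.1111

0.1111


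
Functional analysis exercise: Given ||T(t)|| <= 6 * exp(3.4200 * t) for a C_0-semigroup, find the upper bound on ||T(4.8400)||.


||T(4.8400)|| <= 6 * exp(3.4200 * 4.8400)
= 6 * exp(16.5528)
= 6 * 1.5445e+07
= 9.2670e+07

9.2670e+07


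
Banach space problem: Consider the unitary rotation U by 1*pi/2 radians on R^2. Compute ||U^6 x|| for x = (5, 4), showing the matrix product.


U is a rotation by theta = 1*pi/2
U^6 = rotation by 6*theta = 6*pi/2 = 2*pi/2 (mod 2*pi)
cos(2*pi/2) = -1.0000, sin(2*pi/2) = 0.0000
U^6 x = (-1.0000 * 5 - 0.0000 * 4, 0.0000 * 5 + -1.0000 * 4)
= (-5.0000, -4.0000)
||U^6 x|| = sqrt((-5.0000)^2 + (-4.0000)^2) = sqrt(41.0000) = 6.4031

6.4031


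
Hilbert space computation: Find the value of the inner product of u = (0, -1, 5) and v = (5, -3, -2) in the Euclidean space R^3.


Computing the standard inner product <u, v> = sum u_i * v_i
= 0*5 + -1*-3 + 5*-2
= 0 + 3 + -10
= -7

-7


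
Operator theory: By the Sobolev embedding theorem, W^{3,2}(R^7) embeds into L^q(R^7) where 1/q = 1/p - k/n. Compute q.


Using the Sobolev embedding formula: 1/q = 1/p - k/n
1/q = 1/2 - 3/7 = 1/14
q = 1/(1/14) = 14

14.0000


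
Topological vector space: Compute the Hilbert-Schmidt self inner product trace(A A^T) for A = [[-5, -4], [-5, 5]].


trace(A * A^T) = sum of squares of all entries
= (-5)^2 + (-4)^2 + (-5)^2 + 5^2
= 25 + 16 + 25 + 25
= 91

91


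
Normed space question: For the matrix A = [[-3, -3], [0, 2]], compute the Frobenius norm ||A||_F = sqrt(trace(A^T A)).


||A||_F^2 = sum a_ij^2
= (-3)^2 + (-3)^2 + 0^2 + 2^2
= 9 + 9 + 0 + 4 = 22
||A||_F = sqrt(22) = 4.6904

4.6904


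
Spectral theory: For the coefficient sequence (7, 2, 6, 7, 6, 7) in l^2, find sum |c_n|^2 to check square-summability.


sum |c_n|^2 = 7^2 + 2^2 + 6^2 + 7^2 + 6^2 + 7^2
= 49 + 4 + 36 + 49 + 36 + 49
= 223

223


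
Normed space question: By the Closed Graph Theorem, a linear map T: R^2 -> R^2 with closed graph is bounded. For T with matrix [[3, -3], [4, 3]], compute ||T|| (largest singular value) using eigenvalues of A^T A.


A^T A = [[25, 3], [3, 18]]
trace(A^T A) = 43, det(A^T A) = 441
discriminant = 43^2 - 4*441 = 85
Largest eigenvalue of A^T A = (trace + sqrt(disc))/2 = 26.1098
||T|| = sqrt(26.1098) = 5.1098

5.1098


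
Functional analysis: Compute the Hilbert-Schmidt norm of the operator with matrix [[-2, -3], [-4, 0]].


The Hilbert-Schmidt norm is sqrt(sum of squares of all entries).
Sum of squares = (-2)^2 + (-3)^2 + (-4)^2 + 0^2
= 4 + 9 + 16 + 0 = 29
||T||_HS = sqrt(29) = 5.3852

5.3852


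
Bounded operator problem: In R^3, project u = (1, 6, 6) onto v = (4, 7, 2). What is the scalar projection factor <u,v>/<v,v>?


Computing <u,v> = 1*4 + 6*7 + 6*2 = 58
Computing <v,v> = 4^2 + 7^2 + 2^2 = 69
Projection coefficient = 58/69 = 0.8406

0.8406


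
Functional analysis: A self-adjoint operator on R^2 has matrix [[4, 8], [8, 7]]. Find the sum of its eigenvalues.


For a self-adjoint (symmetric) matrix, the eigenvalues are real.
The sum of eigenvalues equals the trace of the matrix.
trace = 4 + 7 = 11

11


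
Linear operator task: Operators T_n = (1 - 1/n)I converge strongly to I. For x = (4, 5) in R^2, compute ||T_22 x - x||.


T_22 x - x = (1 - 1/22)x - x = -x/22
||x|| = sqrt(41) = 6.4031
||T_22 x - x|| = ||x||/22 = 6.4031/22 = 0.2911

0.2911


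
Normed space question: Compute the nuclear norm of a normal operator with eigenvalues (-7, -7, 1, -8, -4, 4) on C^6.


For a normal operator, singular values equal |eigenvalues|.
Trace norm = sum |lambda_i| = 7 + 7 + 1 + 8 + 4 + 4
= 31

31


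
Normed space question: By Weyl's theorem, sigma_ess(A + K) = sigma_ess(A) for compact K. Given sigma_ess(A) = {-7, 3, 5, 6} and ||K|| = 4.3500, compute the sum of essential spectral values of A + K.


By Weyl's theorem, the essential spectrum is invariant under compact perturbations.
sigma_ess(A + K) = sigma_ess(A) = {-7, 3, 5, 6}
Sum = -7 + 3 + 5 + 6 = 7

7


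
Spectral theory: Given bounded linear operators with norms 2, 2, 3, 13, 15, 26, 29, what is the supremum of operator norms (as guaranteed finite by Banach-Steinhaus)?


By the Uniform Boundedness Principle, the supremum of norms is finite.
sup_k ||T_k|| = max(2, 2, 3, 13, 15, 26, 29) = 29

29


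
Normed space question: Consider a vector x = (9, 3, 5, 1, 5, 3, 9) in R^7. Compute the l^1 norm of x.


The l^1 norm equals the sum of absolute values of all components.
||x||_1 = 9 + 3 + 5 + 1 + 5 + 3 + 9
= 35

35.0000


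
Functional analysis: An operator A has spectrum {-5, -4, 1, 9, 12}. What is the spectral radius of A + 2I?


Spectrum of A + 2I = {-3, -2, 3, 11, 14}
Spectral radius = max |lambda| over the shifted spectrum
= max(3, 2, 3, 11, 14) = 14

14


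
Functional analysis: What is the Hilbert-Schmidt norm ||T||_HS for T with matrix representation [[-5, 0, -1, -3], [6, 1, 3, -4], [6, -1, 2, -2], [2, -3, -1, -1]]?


The Hilbert-Schmidt norm is sqrt(sum of squares of all entries).
Sum of squares = (-5)^2 + 0^2 + (-1)^2 + (-3)^2 + 6^2 + 1^2 + 3^2 + (-4)^2 + 6^2 + (-1)^2 + 2^2 + (-2)^2 + 2^2 + (-3)^2 + (-1)^2 + (-1)^2
= 25 + 0 + 1 + 9 + 36 + 1 + 9 + 16 + 36 + 1 + 4 + 4 + 4 + 9 + 1 + 1 = 157
||T||_HS = sqrt(157) = 12.5300

12.5300


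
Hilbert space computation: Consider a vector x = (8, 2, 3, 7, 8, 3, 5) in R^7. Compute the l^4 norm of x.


The l^4 norm = (sum |x_i|^4)^(1/4)
Sum of 4th powers = 4096 + 16 + 81 + 2401 + 4096 + 81 + 625 = 11396
||x||_4 = (11396)^(1/4) = 10.3321

10.3321


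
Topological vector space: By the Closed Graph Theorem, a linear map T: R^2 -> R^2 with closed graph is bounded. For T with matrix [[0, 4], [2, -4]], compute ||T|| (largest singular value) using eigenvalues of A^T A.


A^T A = [[4, -8], [-8, 32]]
trace(A^T A) = 36, det(A^T A) = 64
discriminant = 36^2 - 4*64 = 1040
Largest eigenvalue of A^T A = (trace + sqrt(disc))/2 = 34.1245
||T|| = sqrt(34.1245) = 5.8416

5.8416


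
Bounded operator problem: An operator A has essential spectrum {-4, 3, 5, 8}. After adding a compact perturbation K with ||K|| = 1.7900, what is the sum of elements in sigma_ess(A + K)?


By Weyl's theorem, the essential spectrum is invariant under compact perturbations.
sigma_ess(A + K) = sigma_ess(A) = {-4, 3, 5, 8}
Sum = -4 + 3 + 5 + 8 = 12

12


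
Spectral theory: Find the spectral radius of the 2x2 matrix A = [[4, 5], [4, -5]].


For a 2x2 matrix, eigenvalues satisfy lambda^2 - (trace)*lambda + det = 0
trace = 4 + -5 = -1
det = 4*-5 - 5*4 = -40
discriminant = (-1)^2 - 4*(-40) = 161
spectral radius = max |eigenvalue| = 6.8443

6.8443


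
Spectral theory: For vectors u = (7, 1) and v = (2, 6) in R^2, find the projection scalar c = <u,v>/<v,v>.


Computing <u,v> = 7*2 + 1*6 = 20
Computing <v,v> = 2^2 + 6^2 = 40
Projection coefficient = 20/40 = 0.5000

0.5000


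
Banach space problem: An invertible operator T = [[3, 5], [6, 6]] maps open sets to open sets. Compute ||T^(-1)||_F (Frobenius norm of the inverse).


det(T) = 3*6 - 5*6 = -12
T^(-1) = (1/-12) * [[6, -5], [-6, 3]] = [[-0.5000, 0.4167], [0.5000, -0.2500]]
||T^(-1)||_F^2 = (-0.5000)^2 + 0.4167^2 + 0.5000^2 + (-0.2500)^2 = 0.7361
||T^(-1)||_F = sqrt(0.7361) = 0.8580

0.8580


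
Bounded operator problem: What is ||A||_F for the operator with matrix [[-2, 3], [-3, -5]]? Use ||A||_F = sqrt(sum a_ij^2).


||A||_F^2 = sum a_ij^2
= (-2)^2 + 3^2 + (-3)^2 + (-5)^2
= 4 + 9 + 9 + 25 = 47
||A||_F = sqrt(47) = 6.8557

6.8557


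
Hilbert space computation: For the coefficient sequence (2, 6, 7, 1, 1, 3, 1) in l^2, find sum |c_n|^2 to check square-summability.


sum |c_n|^2 = 2^2 + 6^2 + 7^2 + 1^2 + 1^2 + 3^2 + 1^2
= 4 + 36 + 49 + 1 + 1 + 9 + 1
= 101

101


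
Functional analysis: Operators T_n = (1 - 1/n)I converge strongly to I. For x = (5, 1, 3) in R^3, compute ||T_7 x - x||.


T_7 x - x = (1 - 1/7)x - x = -x/7
||x|| = sqrt(35) = 5.9161
||T_7 x - x|| = ||x||/7 = 5.9161/7 = 0.8452

0.8452


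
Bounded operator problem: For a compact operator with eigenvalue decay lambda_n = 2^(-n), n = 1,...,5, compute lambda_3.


The eigenvalue formula gives lambda_3 = 1/2^3
= 1/8
= 0.1250

0.1250


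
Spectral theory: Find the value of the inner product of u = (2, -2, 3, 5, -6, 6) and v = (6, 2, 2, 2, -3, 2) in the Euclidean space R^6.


Computing the standard inner product <u, v> = sum u_i * v_i
= 2*6 + -2*2 + 3*2 + 5*2 + -6*-3 + 6*2
= 12 + -4 + 6 + 10 + 18 + 12
= 54

54


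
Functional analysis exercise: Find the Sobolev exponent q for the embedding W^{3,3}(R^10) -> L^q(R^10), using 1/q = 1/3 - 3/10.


Using the Sobolev embedding formula: 1/q = 1/p - k/n
1/q = 1/3 - 3/10 = 1/30
q = 1/(1/30) = 30

30.0000


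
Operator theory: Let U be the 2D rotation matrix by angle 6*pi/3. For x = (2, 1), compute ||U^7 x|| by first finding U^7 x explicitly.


U is a rotation by theta = 6*pi/3
U^7 = rotation by 7*theta = 42*pi/3 = 0*pi/3 (mod 2*pi)
cos(0*pi/3) = 1.0000, sin(0*pi/3) = 0.0000
U^7 x = (1.0000 * 2 - 0.0000 * 1, 0.0000 * 2 + 1.0000 * 1)
= (2.0000, 1.0000)
||U^7 x|| = sqrt(2.0000^2 + 1.0000^2) = sqrt(5.0000) = 2.2361

2.2361


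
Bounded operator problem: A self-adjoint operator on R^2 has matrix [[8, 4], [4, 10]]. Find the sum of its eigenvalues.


For a self-adjoint (symmetric) matrix, the eigenvalues are real.
The sum of eigenvalues equals the trace of the matrix.
trace = 8 + 10 = 18

18


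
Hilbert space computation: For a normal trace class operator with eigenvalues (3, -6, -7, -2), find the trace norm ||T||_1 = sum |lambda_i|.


For a normal operator, singular values equal |eigenvalues|.
Trace norm = sum |lambda_i| = 3 + 6 + 7 + 2
= 18

18


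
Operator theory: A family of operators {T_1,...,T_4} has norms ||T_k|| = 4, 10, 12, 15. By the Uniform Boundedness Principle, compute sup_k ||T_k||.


By the Uniform Boundedness Principle, the supremum of norms is finite.
sup_k ||T_k|| = max(4, 10, 12, 15) = 15

15


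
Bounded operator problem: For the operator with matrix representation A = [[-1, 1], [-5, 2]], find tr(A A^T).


trace(A * A^T) = sum of squares of all entries
= (-1)^2 + 1^2 + (-5)^2 + 2^2
= 1 + 1 + 25 + 4
= 31

31


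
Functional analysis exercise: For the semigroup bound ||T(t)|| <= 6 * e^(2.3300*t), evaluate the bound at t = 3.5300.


||T(3.5300)|| <= 6 * exp(2.3300 * 3.5300)
= 6 * exp(8.2249)
= 6 * 3732.7481
= 22396.4887

22396.4887


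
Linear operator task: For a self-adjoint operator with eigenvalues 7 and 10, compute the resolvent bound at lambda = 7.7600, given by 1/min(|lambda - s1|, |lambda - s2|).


dist(7.7600, {7, 10}) = min(|7.7600 - 7|, |7.7600 - 10|)
= min(0.7600, 2.2400) = 0.7600
Resolvent bound = 1/0.7600 = 1.3158

1.3158


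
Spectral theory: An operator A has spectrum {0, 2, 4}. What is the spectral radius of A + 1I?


Spectrum of A + 1I = {1, 3, 5}
Spectral radius = max |lambda| over the shifted spectrum
= max(1, 3, 5) = 5

5


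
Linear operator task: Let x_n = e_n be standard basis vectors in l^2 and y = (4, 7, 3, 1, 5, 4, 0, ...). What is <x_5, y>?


x_5 = e_5 is the standard basis vector with 1 in position 5.
<x_5, y> = y_5 = 5
As n -> infinity, <x_n, y> -> 0, confirming weak convergence of (x_n) to 0.

5


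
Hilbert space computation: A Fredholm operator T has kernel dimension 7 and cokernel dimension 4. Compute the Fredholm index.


The Fredholm index is defined as ind(T) = dim(ker T) - dim(coker T)
= 7 - 4
= 3

3


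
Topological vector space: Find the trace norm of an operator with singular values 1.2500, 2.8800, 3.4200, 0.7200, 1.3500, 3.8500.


The nuclear norm is the sum of all singular values.
||T||_1 = 1.2500 + 2.8800 + 3.4200 + 0.7200 + 1.3500 + 3.8500
= 13.4700

13.4700


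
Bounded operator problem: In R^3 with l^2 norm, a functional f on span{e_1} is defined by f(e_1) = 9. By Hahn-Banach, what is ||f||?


The norm of f is given by ||f|| = sup_{||x||=1} |f(x)|.
On span{e_1}, ||e_1|| = 1, so ||f|| = |f(e_1)| / ||e_1||
= |9| / 1 = 9.0000

9.0000


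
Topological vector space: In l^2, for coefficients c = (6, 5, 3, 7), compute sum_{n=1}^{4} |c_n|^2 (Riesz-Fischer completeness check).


sum |c_n|^2 = 6^2 + 5^2 + 3^2 + 7^2
= 36 + 25 + 9 + 49
= 119

119


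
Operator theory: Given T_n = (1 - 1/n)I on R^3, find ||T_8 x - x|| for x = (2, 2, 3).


T_8 x - x = (1 - 1/8)x - x = -x/8
||x|| = sqrt(17) = 4.1231
||T_8 x - x|| = ||x||/8 = 4.1231/8 = 0.5154

0.5154


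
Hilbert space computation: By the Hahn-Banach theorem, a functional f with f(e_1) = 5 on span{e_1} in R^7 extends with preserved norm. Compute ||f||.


The norm of f is given by ||f|| = sup_{||x||=1} |f(x)|.
On span{e_1}, ||e_1|| = 1, so ||f|| = |f(e_1)| / ||e_1||
= |5| / 1 = 5.0000

5.0000


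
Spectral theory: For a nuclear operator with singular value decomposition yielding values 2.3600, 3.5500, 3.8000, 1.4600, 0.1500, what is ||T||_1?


The nuclear norm is the sum of all singular values.
||T||_1 = 2.3600 + 3.5500 + 3.8000 + 1.4600 + 0.1500
= 11.3200

11.3200


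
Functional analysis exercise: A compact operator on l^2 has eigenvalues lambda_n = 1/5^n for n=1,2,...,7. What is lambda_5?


The eigenvalue formula gives lambda_5 = 1/5^5
= 1/3125
= 3.2000e-04

3.2000e-04


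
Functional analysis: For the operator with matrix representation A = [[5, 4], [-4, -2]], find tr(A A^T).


trace(A * A^T) = sum of squares of all entries
= 5^2 + 4^2 + (-4)^2 + (-2)^2
= 25 + 16 + 16 + 4
= 61

61


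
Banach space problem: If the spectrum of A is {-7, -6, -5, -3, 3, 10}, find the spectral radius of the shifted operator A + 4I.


Spectrum of A + 4I = {-3, -2, -1, 1, 7, 14}
Spectral radius = max |lambda| over the shifted spectrum
= max(3, 2, 1, 1, 7, 14) = 14

14


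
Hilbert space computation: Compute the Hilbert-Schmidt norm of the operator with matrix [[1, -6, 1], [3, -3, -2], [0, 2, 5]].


The Hilbert-Schmidt norm is sqrt(sum of squares of all entries).
Sum of squares = 1^2 + (-6)^2 + 1^2 + 3^2 + (-3)^2 + (-2)^2 + 0^2 + 2^2 + 5^2
= 1 + 36 + 1 + 9 + 9 + 4 + 0 + 4 + 25 = 89
||T||_HS = sqrt(89) = 9.4340

9.4340


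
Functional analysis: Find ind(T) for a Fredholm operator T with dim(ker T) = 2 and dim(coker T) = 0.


The Fredholm index is defined as ind(T) = dim(ker T) - dim(coker T)
= 2 - 0
= 2

2


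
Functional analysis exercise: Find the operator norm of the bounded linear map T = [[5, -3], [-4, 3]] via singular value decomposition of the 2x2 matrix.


A^T A = [[41, -27], [-27, 18]]
trace(A^T A) = 59, det(A^T A) = 9
discriminant = 59^2 - 4*9 = 3445
Largest eigenvalue of A^T A = (trace + sqrt(disc))/2 = 58.8471
||T|| = sqrt(58.8471) = 7.6712

7.6712


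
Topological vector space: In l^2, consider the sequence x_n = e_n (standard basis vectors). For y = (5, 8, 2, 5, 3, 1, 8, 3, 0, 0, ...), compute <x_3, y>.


x_3 = e_3 is the standard basis vector with 1 in position 3.
<x_3, y> = y_3 = 2
As n -> infinity, <x_n, y> -> 0, confirming weak convergence of (x_n) to 0.

2


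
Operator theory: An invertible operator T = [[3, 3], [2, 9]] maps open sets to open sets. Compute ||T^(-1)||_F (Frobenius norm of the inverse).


det(T) = 3*9 - 3*2 = 21
T^(-1) = (1/21) * [[9, -3], [-2, 3]] = [[0.4286, -0.1429], [-0.0952, 0.1429]]
||T^(-1)||_F^2 = 0.4286^2 + (-0.1429)^2 + (-0.0952)^2 + 0.1429^2 = 0.2336
||T^(-1)||_F = sqrt(0.2336) = 0.4833

0.4833


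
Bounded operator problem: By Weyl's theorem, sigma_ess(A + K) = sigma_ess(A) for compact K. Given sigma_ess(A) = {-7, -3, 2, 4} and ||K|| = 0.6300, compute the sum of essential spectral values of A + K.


By Weyl's theorem, the essential spectrum is invariant under compact perturbations.
sigma_ess(A + K) = sigma_ess(A) = {-7, -3, 2, 4}
Sum = -7 + -3 + 2 + 4 = -4

-4


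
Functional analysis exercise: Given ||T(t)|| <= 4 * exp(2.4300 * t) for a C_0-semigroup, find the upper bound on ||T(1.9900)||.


||T(1.9900)|| <= 4 * exp(2.4300 * 1.9900)
= 4 * exp(4.8357)
= 4 * 125.9267
= 503.7068

503.7068


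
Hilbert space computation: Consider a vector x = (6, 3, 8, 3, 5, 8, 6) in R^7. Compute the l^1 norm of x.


The l^1 norm equals the sum of absolute values of all components.
||x||_1 = 6 + 3 + 8 + 3 + 5 + 8 + 6
= 39

39.0000


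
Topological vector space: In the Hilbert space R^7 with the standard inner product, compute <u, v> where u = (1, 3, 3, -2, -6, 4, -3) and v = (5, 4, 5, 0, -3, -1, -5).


Computing the standard inner product <u, v> = sum u_i * v_i
= 1*5 + 3*4 + 3*5 + -2*0 + -6*-3 + 4*-1 + -3*-5
= 5 + 12 + 15 + 0 + 18 + -4 + 15
= 61

61


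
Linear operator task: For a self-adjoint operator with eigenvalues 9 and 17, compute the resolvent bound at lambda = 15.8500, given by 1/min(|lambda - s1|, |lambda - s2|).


dist(15.8500, {9, 17}) = min(|15.8500 - 9|, |15.8500 - 17|)
= min(6.8500, 1.1500) = 1.1500
Resolvent bound = 1/1.1500 = 0.8696

0.8696


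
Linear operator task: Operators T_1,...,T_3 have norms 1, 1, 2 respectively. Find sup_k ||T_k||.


By the Uniform Boundedness Principle, the supremum of norms is finite.
sup_k ||T_k|| = max(1, 1, 2) = 2

2


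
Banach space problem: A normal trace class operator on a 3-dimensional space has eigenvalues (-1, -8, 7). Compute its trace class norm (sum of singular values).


For a normal operator, singular values equal |eigenvalues|.
Trace norm = sum |lambda_i| = 1 + 8 + 7
= 16

16


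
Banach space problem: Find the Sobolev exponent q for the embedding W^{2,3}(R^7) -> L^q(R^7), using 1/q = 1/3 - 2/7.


Using the Sobolev embedding formula: 1/q = 1/p - k/n
1/q = 1/3 - 2/7 = 1/21
q = 1/(1/21) = 21

21.0000


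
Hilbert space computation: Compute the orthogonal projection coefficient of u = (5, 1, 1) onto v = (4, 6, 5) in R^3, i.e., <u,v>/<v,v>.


Computing <u,v> = 5*4 + 1*6 + 1*5 = 31
Computing <v,v> = 4^2 + 6^2 + 5^2 = 77
Projection coefficient = 31/77 = 0.4026

0.4026


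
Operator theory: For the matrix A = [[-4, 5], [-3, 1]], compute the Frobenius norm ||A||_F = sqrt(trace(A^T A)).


||A||_F^2 = sum a_ij^2
= (-4)^2 + 5^2 + (-3)^2 + 1^2
= 16 + 25 + 9 + 1 = 51
||A||_F = sqrt(51) = 7.1414

7.1414


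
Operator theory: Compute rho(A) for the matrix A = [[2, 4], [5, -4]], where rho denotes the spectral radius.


For a 2x2 matrix, eigenvalues satisfy lambda^2 - (trace)*lambda + det = 0
trace = 2 + -4 = -2
det = 2*-4 - 4*5 = -28
discriminant = (-2)^2 - 4*(-28) = 116
spectral radius = max |eigenvalue| = 6.3852

6.3852


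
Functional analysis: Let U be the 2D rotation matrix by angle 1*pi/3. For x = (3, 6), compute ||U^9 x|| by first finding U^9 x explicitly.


U is a rotation by theta = 1*pi/3
U^9 = rotation by 9*theta = 9*pi/3 = 3*pi/3 (mod 2*pi)
cos(3*pi/3) = -1.0000, sin(3*pi/3) = 0.0000
U^9 x = (-1.0000 * 3 - 0.0000 * 6, 0.0000 * 3 + -1.0000 * 6)
= (-3.0000, -6.0000)
||U^9 x|| = sqrt((-3.0000)^2 + (-6.0000)^2) = sqrt(45.0000) = 6.7082

6.7082


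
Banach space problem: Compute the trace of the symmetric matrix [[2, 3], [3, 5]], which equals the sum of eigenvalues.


For a self-adjoint (symmetric) matrix, the eigenvalues are real.
The sum of eigenvalues equals the trace of the matrix.
trace = 2 + 5 = 7

7


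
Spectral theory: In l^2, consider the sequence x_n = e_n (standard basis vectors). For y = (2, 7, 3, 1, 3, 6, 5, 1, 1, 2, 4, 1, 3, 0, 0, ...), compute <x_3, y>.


x_3 = e_3 is the standard basis vector with 1 in position 3.
<x_3, y> = y_3 = 3
As n -> infinity, <x_n, y> -> 0, confirming weak convergence of (x_n) to 0.

3


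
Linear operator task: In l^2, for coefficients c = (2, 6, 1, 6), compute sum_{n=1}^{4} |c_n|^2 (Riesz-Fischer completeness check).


sum |c_n|^2 = 2^2 + 6^2 + 1^2 + 6^2
= 4 + 36 + 1 + 36
= 77

77


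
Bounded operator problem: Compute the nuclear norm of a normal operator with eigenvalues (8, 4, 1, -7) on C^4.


For a normal operator, singular values equal |eigenvalues|.
Trace norm = sum |lambda_i| = 8 + 4 + 1 + 7
= 20

20


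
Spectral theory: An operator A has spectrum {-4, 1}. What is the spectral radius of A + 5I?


Spectrum of A + 5I = {1, 6}
Spectral radius = max |lambda| over the shifted spectrum
= max(1, 6) = 6

6


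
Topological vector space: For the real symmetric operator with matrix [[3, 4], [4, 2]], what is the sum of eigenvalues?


For a self-adjoint (symmetric) matrix, the eigenvalues are real.
The sum of eigenvalues equals the trace of the matrix.
trace = 3 + 2 = 5

5


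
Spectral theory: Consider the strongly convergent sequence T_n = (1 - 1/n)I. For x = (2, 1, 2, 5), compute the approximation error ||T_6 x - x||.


T_6 x - x = (1 - 1/6)x - x = -x/6
||x|| = sqrt(34) = 5.8310
||T_6 x - x|| = ||x||/6 = 5.8310/6 = 0.9718

0.9718


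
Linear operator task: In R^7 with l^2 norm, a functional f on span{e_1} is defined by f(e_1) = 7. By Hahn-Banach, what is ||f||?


The norm of f is given by ||f|| = sup_{||x||=1} |f(x)|.
On span{e_1}, ||e_1|| = 1, so ||f|| = |f(e_1)| / ||e_1||
= |7| / 1 = 7.0000

7.0000


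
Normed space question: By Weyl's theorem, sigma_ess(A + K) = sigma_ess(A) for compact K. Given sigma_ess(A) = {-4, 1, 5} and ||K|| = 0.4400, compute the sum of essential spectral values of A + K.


By Weyl's theorem, the essential spectrum is invariant under compact perturbations.
sigma_ess(A + K) = sigma_ess(A) = {-4, 1, 5}
Sum = -4 + 1 + 5 = 2

2


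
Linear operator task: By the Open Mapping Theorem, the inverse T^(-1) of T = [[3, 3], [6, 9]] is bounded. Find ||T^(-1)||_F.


det(T) = 3*9 - 3*6 = 9
T^(-1) = (1/9) * [[9, -3], [-6, 3]] = [[1.0000, -0.3333], [-0.6667, 0.3333]]
||T^(-1)||_F^2 = 1.0000^2 + (-0.3333)^2 + (-0.6667)^2 + 0.3333^2 = 1.6667
||T^(-1)||_F = sqrt(1.6667) = 1.2910

1.2910


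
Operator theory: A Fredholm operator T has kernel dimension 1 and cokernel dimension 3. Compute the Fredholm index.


The Fredholm index is defined as ind(T) = dim(ker T) - dim(coker T)
= 1 - 3
= -2

-2


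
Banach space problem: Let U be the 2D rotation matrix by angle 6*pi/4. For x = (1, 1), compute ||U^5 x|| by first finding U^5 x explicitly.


U is a rotation by theta = 6*pi/4
U^5 = rotation by 5*theta = 30*pi/4 = 6*pi/4 (mod 2*pi)
cos(6*pi/4) = 0.0000, sin(6*pi/4) = -1.0000
U^5 x = (0.0000 * 1 - -1.0000 * 1, -1.0000 * 1 + 0.0000 * 1)
= (1.0000, -1.0000)
||U^5 x|| = sqrt(1.0000^2 + (-1.0000)^2) = sqrt(2.0000) = 1.4142

1.4142


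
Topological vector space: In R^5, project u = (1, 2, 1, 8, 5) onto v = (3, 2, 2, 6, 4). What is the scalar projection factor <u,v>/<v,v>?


Computing <u,v> = 1*3 + 2*2 + 1*2 + 8*6 + 5*4 = 77
Computing <v,v> = 3^2 + 2^2 + 2^2 + 6^2 + 4^2 = 69
Projection coefficient = 77/69 = 1.1159

1.1159


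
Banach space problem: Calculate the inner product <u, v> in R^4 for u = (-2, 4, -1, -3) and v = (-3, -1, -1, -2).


Computing the standard inner product <u, v> = sum u_i * v_i
= -2*-3 + 4*-1 + -1*-1 + -3*-2
= 6 + -4 + 1 + 6
= 9

9


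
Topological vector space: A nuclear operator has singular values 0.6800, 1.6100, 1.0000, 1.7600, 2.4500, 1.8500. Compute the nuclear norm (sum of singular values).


The nuclear norm is the sum of all singular values.
||T||_1 = 0.6800 + 1.6100 + 1.0000 + 1.7600 + 2.4500 + 1.8500
= 9.3500

9.3500


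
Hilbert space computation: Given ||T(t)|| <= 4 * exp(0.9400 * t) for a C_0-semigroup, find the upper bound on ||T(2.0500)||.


||T(2.0500)|| <= 4 * exp(0.9400 * 2.0500)
= 4 * exp(1.9270)
= 4 * 6.8689
= 27.4755

27.4755


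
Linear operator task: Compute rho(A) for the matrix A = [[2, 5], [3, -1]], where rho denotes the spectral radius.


For a 2x2 matrix, eigenvalues satisfy lambda^2 - (trace)*lambda + det = 0
trace = 2 + -1 = 1
det = 2*-1 - 5*3 = -17
discriminant = 1^2 - 4*(-17) = 69
spectral radius = max |eigenvalue| = 4.6533

4.6533


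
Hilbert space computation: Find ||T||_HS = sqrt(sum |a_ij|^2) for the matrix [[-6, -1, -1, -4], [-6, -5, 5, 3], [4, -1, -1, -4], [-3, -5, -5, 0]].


The Hilbert-Schmidt norm is sqrt(sum of squares of all entries).
Sum of squares = (-6)^2 + (-1)^2 + (-1)^2 + (-4)^2 + (-6)^2 + (-5)^2 + 5^2 + 3^2 + 4^2 + (-1)^2 + (-1)^2 + (-4)^2 + (-3)^2 + (-5)^2 + (-5)^2 + 0^2
= 36 + 1 + 1 + 16 + 36 + 25 + 25 + 9 + 16 + 1 + 1 + 16 + 9 + 25 + 25 + 0 = 242
||T||_HS = sqrt(242) = 15.5563

15.5563


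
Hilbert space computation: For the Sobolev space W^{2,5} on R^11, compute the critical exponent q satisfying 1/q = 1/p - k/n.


Using the Sobolev embedding formula: 1/q = 1/p - k/n
1/q = 1/5 - 2/11 = 1/55
q = 1/(1/55) = 55

55.0000


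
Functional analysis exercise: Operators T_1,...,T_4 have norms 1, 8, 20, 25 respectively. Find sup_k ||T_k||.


By the Uniform Boundedness Principle, the supremum of norms is finite.
sup_k ||T_k|| = max(1, 8, 20, 25) = 25

25


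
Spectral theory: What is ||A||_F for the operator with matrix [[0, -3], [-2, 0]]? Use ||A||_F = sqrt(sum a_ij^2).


||A||_F^2 = sum a_ij^2
= 0^2 + (-3)^2 + (-2)^2 + 0^2
= 0 + 9 + 4 + 0 = 13
||A||_F = sqrt(13) = 3.6056

3.6056


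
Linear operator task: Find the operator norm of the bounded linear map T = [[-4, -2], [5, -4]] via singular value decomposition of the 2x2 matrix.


A^T A = [[41, -12], [-12, 20]]
trace(A^T A) = 61, det(A^T A) = 676
discriminant = 61^2 - 4*676 = 1017
Largest eigenvalue of A^T A = (trace + sqrt(disc))/2 = 46.4452
||T|| = sqrt(46.4452) = 6.8151

6.8151


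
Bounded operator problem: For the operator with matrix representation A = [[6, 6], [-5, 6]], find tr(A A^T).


trace(A * A^T) = sum of squares of all entries
= 6^2 + 6^2 + (-5)^2 + 6^2
= 36 + 36 + 25 + 36
= 133

133


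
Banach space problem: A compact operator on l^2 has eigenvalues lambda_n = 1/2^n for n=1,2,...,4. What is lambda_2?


The eigenvalue formula gives lambda_2 = 1/2^2
= 1/4
= 0.2500

0.2500


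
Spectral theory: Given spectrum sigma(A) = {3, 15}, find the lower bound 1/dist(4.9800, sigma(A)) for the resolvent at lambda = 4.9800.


dist(4.9800, {3, 15}) = min(|4.9800 - 3|, |4.9800 - 15|)
= min(1.9800, 10.0200) = 1.9800
Resolvent bound = 1/1.9800 = 0.5051

0.5051


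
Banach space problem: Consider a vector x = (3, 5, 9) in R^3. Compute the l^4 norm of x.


The l^4 norm = (sum |x_i|^4)^(1/4)
Sum of 4th powers = 81 + 625 + 6561 = 7267
||x||_4 = (7267)^(1/4) = 9.2329

9.2329


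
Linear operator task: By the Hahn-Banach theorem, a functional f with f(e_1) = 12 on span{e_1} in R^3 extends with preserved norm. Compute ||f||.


The norm of f is given by ||f|| = sup_{||x||=1} |f(x)|.
On span{e_1}, ||e_1|| = 1, so ||f|| = |f(e_1)| / ||e_1||
= |12| / 1 = 12.0000

12.0000


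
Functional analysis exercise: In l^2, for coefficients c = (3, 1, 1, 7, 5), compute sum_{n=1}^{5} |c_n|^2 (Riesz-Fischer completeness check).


sum |c_n|^2 = 3^2 + 1^2 + 1^2 + 7^2 + 5^2
= 9 + 1 + 1 + 49 + 25
= 85

85


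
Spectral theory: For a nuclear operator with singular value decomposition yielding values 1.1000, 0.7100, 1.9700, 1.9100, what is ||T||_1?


The nuclear norm is the sum of all singular values.
||T||_1 = 1.1000 + 0.7100 + 1.9700 + 1.9100
= 5.6900

5.6900


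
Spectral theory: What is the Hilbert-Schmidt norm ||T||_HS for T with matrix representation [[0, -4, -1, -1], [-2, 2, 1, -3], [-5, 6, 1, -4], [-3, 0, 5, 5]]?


The Hilbert-Schmidt norm is sqrt(sum of squares of all entries).
Sum of squares = 0^2 + (-4)^2 + (-1)^2 + (-1)^2 + (-2)^2 + 2^2 + 1^2 + (-3)^2 + (-5)^2 + 6^2 + 1^2 + (-4)^2 + (-3)^2 + 0^2 + 5^2 + 5^2
= 0 + 16 + 1 + 1 + 4 + 4 + 1 + 9 + 25 + 36 + 1 + 16 + 9 + 0 + 25 + 25 = 173
||T||_HS = sqrt(173) = 13.1529

13.1529


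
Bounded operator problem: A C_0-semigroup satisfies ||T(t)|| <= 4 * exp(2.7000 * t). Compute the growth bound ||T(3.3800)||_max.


||T(3.3800)|| <= 4 * exp(2.7000 * 3.3800)
= 4 * exp(9.1260)
= 4 * 9191.1836
= 36764.7344

36764.7344


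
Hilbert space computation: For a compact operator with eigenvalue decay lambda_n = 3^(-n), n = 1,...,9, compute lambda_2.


The eigenvalue formula gives lambda_2 = 1/3^2
= 1/9
= 0.1111

0.1111


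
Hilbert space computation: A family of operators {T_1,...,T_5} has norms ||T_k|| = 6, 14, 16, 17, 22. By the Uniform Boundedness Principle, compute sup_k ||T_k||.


By the Uniform Boundedness Principle, the supremum of norms is finite.
sup_k ||T_k|| = max(6, 14, 16, 17, 22) = 22

22


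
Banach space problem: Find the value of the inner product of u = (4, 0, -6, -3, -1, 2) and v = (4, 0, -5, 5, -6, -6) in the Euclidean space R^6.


Computing the standard inner product <u, v> = sum u_i * v_i
= 4*4 + 0*0 + -6*-5 + -3*5 + -1*-6 + 2*-6
= 16 + 0 + 30 + -15 + 6 + -12
= 25

25


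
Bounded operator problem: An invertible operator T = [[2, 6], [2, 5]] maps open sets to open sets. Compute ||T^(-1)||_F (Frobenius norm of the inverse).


det(T) = 2*5 - 6*2 = -2
T^(-1) = (1/-2) * [[5, -6], [-2, 2]] = [[-2.5000, 3.0000], [1.0000, -1.0000]]
||T^(-1)||_F^2 = (-2.5000)^2 + 3.0000^2 + 1.0000^2 + (-1.0000)^2 = 17.2500
||T^(-1)||_F = sqrt(17.2500) = 4.1533

4.1533


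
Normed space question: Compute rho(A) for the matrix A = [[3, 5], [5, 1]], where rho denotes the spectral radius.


For a 2x2 matrix, eigenvalues satisfy lambda^2 - (trace)*lambda + det = 0
trace = 3 + 1 = 4
det = 3*1 - 5*5 = -22
discriminant = 4^2 - 4*(-22) = 104
spectral radius = max |eigenvalue| = 7.0990

7.0990


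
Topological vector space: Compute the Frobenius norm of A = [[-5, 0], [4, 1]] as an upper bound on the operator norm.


||A||_F^2 = sum a_ij^2
= (-5)^2 + 0^2 + 4^2 + 1^2
= 25 + 0 + 16 + 1 = 42
||A||_F = sqrt(42) = 6.4807

6.4807


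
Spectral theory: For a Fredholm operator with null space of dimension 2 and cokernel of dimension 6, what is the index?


The Fredholm index is defined as ind(T) = dim(ker T) - dim(coker T)
= 2 - 6
= -4

-4


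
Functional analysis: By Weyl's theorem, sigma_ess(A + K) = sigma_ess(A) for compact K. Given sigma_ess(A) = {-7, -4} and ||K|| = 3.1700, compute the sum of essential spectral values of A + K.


By Weyl's theorem, the essential spectrum is invariant under compact perturbations.
sigma_ess(A + K) = sigma_ess(A) = {-7, -4}
Sum = -7 + -4 = -11

-11


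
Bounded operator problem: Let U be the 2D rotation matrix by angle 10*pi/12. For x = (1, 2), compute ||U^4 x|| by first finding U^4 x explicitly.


U is a rotation by theta = 10*pi/12
U^4 = rotation by 4*theta = 40*pi/12 = 16*pi/12 (mod 2*pi)
cos(16*pi/12) = -0.5000, sin(16*pi/12) = -0.8660
U^4 x = (-0.5000 * 1 - -0.8660 * 2, -0.8660 * 1 + -0.5000 * 2)
= (1.2321, -1.8660)
||U^4 x|| = sqrt(1.2321^2 + (-1.8660)^2) = sqrt(5.0000) = 2.2361

2.2361


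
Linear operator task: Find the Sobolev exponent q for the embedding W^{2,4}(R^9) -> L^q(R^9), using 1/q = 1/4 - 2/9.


Using the Sobolev embedding formula: 1/q = 1/p - k/n
1/q = 1/4 - 2/9 = 1/36
q = 1/(1/36) = 36

36.0000


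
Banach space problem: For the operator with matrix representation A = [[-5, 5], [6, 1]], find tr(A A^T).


trace(A * A^T) = sum of squares of all entries
= (-5)^2 + 5^2 + 6^2 + 1^2
= 25 + 25 + 36 + 1
= 87

87


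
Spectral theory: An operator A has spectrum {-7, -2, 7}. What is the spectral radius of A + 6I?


Spectrum of A + 6I = {-1, 4, 13}
Spectral radius = max |lambda| over the shifted spectrum
= max(1, 4, 13) = 13

13


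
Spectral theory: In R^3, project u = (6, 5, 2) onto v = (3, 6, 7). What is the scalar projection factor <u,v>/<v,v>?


Computing <u,v> = 6*3 + 5*6 + 2*7 = 62
Computing <v,v> = 3^2 + 6^2 + 7^2 = 94
Projection coefficient = 62/94 = 0.6596

0.6596


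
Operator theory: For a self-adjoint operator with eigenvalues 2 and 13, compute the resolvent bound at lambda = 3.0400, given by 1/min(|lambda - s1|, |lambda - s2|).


dist(3.0400, {2, 13}) = min(|3.0400 - 2|, |3.0400 - 13|)
= min(1.0400, 9.9600) = 1.0400
Resolvent bound = 1/1.0400 = 0.9615

0.9615


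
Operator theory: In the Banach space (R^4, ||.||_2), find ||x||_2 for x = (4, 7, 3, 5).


The l^2 norm = (sum |x_i|^2)^(1/2)
Sum of 2th powers = 16 + 49 + 9 + 25 = 99
||x||_2 = (99)^(1/2) = 9.9499

9.9499
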